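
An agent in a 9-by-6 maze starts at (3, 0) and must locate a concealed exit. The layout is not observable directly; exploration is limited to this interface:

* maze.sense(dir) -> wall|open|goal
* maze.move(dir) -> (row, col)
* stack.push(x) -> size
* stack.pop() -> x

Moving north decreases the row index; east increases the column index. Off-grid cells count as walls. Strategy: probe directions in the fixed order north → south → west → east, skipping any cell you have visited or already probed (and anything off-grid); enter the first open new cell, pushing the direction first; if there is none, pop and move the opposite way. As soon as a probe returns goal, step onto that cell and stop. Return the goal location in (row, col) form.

-- maze.sense(north) => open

-- stack.push(north) => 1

-- maze.move(north) => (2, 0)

-- maze.sense(north) => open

-- stack.push(north) => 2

-- maze.move(north) => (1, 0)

-- maze.sense(north) => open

-- stack.push(north) => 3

-- maze.move(north) => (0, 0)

-- maze.sense(east) => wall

-- stack.pop() => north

-- maze.move(south) => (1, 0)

-- maze.sense(east) => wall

-- stack.pop() => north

-- maze.move(south) => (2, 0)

-- maze.sense(east) => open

-- stack.push(east) => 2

-- maze.move(east) => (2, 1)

-- maze.sense(south) => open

-- stack.push(south) => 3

-- maze.move(south) => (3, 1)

-- maze.sense(south) => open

-- stack.push(south) => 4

-- maze.move(south) => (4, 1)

-- maze.sense(south) => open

-- stack.push(south) => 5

-- maze.move(south) => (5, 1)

-- maze.sense(south) => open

-- stack.push(south) => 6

-- maze.move(south) => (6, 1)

-- maze.sense(south) => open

-- stack.push(south) => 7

-- maze.move(south) => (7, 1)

-- maze.sense(south) => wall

-- maze.sense(west) => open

-- stack.push(west) => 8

-- maze.move(west) => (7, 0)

-- maze.sense(north) => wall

-- maze.sense(south) => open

-- stack.push(south) => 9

-- maze.move(south) => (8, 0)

-- stack.pop() => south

-- maze.move(north) => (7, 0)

-- stack.pop() => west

-- maze.move(east) => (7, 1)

-- maze.sense(east) => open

-- stack.push(east) => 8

-- maze.move(east) => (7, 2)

-- maze.sense(north) => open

-- stack.push(north) => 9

-- maze.move(north) => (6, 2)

-- maze.sense(north) => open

-- stack.push(north) => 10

-- maze.move(north) => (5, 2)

-- maze.sense(north) => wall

-- maze.sense(east) => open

-- stack.push(east) => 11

-- maze.move(east) => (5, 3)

-- maze.sense(north) => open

-- stack.push(north) => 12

-- maze.move(north) => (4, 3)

-- maze.sense(north) => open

-- stack.push(north) => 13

-- maze.move(north) => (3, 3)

-- maze.sense(north) => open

-- stack.push(north) => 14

-- maze.move(north) => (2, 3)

-- maze.sense(north) => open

-- stack.push(north) => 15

-- maze.move(north) => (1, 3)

-- maze.sense(north) => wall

-- maze.sense(west) => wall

-- maze.sense(east) => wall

-- stack.pop() => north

-- maze.move(south) => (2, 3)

-- maze.sense(west) => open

-- stack.push(west) => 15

-- maze.move(west) => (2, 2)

-- maze.sense(south) => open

-- stack.push(south) => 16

-- maze.move(south) => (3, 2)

-- stack.pop() => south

-- maze.move(north) => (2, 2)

-- stack.pop() => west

-- maze.move(east) => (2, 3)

-- maze.sense(east) => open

-- stack.push(east) => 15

-- maze.move(east) => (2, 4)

-- maze.sense(south) => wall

-- maze.sense(east) => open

-- stack.push(east) => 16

-- maze.move(east) => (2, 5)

-- maze.sense(north) => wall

-- maze.sense(south) => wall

-- stack.pop() => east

-- maze.move(west) => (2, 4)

-- stack.pop() => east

-- maze.move(west) => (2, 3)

-- stack.pop() => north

-- maze.move(south) => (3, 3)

-- stack.pop() => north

-- maze.move(south) => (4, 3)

-- maze.sense(east) => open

-- stack.push(east) => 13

-- maze.move(east) => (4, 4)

-- maze.sense(south) => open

-- stack.push(south) => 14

-- maze.move(south) => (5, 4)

-- maze.sense(south) => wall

-- maze.sense(east) => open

-- stack.push(east) => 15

-- maze.move(east) => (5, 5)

-- maze.sense(north) => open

-- stack.push(north) => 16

-- maze.move(north) => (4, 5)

-- stack.pop() => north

-- maze.move(south) => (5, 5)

-- maze.sense(south) => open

-- stack.push(south) => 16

-- maze.move(south) => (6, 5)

-- maze.sense(south) => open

-- stack.push(south) => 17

-- maze.move(south) => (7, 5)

-- maze.sense(south) => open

-- stack.push(south) => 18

-- maze.move(south) => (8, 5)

-- maze.sense(west) => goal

-- maze.move(west) => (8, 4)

Answer: (8, 4)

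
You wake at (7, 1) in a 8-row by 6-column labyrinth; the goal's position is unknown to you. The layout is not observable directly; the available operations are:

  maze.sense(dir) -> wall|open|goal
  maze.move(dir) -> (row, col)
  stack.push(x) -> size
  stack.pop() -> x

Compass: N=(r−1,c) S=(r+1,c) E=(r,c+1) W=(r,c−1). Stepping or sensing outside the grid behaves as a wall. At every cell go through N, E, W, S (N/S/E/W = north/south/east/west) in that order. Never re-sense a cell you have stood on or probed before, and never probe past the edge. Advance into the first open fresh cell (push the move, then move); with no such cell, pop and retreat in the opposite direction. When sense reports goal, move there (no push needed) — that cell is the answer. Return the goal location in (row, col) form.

Next I call maze.sense with dir='north', which returns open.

Next I call stack.push with x='north', giving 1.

Invoking maze.move with dir='north', and observe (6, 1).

Calling maze.sense with dir='north', giving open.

Then stack.push with x='north', — result: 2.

I try maze.move with dir='north', which returns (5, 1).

I call maze.sense with dir='north', and see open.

Invoking stack.push with x='north', — result: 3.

Calling maze.move with dir='north', → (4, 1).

I try maze.sense with dir='north', and observe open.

Now I run stack.push with x='north', and observe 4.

I invoke maze.move with dir='north', — result: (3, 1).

Using maze.sense with dir='north', : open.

Calling stack.push with x='north', giving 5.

Now I run maze.move with dir='north', and observe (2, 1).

Then maze.sense with dir='north', which returns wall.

Then maze.sense with dir='east', giving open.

I run stack.push with x='east', and get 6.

Using maze.move with dir='east', which returns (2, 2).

Calling maze.sense with dir='north', yielding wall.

I invoke maze.sense with dir='east', and see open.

I try stack.push with x='east', — result: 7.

Using maze.move with dir='east', giving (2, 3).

Calling maze.sense with dir='north', yielding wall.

Invoking maze.sense with dir='east', yielding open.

Then stack.push with x='east', which returns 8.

Now I run maze.move with dir='east', and see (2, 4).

I use maze.sense with dir='north', yielding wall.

Now I run maze.sense with dir='east', → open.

I try stack.push with x='east', : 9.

I run maze.move with dir='east', yielding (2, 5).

I invoke maze.sense with dir='north', — result: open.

Using stack.push with x='north', → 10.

I invoke maze.move with dir='north', giving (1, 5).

I use maze.sense with dir='north', yielding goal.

I use maze.move with dir='north', : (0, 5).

Answer: (0, 5)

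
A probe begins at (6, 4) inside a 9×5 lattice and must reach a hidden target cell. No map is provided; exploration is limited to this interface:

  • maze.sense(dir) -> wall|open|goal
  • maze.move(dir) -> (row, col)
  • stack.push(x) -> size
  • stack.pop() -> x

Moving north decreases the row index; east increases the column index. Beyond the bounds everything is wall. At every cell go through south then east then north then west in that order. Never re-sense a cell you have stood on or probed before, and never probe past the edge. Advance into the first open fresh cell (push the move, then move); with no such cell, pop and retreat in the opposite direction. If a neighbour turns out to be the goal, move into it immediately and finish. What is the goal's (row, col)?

;; 1. sense(dir=south) ~> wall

;; 2. sense(dir=north) ~> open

;; 3. push(x=north) ~> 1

;; 4. move(dir=north) ~> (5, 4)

;; 5. sense(dir=north) ~> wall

;; 6. sense(dir=west) ~> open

;; 7. push(x=west) ~> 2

;; 8. move(dir=west) ~> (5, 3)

;; 9. sense(dir=south) ~> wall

;; 10. sense(dir=north) ~> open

;; 11. push(x=north) ~> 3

;; 12. move(dir=north) ~> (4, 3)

;; 13. sense(dir=north) ~> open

;; 14. push(x=north) ~> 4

;; 15. move(dir=north) ~> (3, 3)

;; 16. sense(dir=east) ~> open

;; 17. push(x=east) ~> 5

;; 18. move(dir=east) ~> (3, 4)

;; 19. sense(dir=north) ~> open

;; 20. push(x=north) ~> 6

;; 21. move(dir=north) ~> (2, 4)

;; 22. sense(dir=north) ~> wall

;; 23. sense(dir=west) ~> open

;; 24. push(x=west) ~> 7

;; 25. move(dir=west) ~> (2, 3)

;; 26. sense(dir=north) ~> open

;; 27. push(x=north) ~> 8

;; 28. move(dir=north) ~> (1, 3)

;; 29. sense(dir=north) ~> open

;; 30. push(x=north) ~> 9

;; 31. move(dir=north) ~> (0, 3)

;; 32. sense(dir=east) ~> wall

;; 33. sense(dir=west) ~> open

;; 34. push(x=west) ~> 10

;; 35. move(dir=west) ~> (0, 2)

;; 36. sense(dir=south) ~> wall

;; 37. sense(dir=west) ~> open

;; 38. push(x=west) ~> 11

;; 39. move(dir=west) ~> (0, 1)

;; 40. sense(dir=south) ~> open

;; 41. push(x=south) ~> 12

;; 42. move(dir=south) ~> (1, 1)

;; 43. sense(dir=south) ~> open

;; 44. push(x=south) ~> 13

;; 45. move(dir=south) ~> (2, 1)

;; 46. sense(dir=south) ~> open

;; 47. push(x=south) ~> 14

;; 48. move(dir=south) ~> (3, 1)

;; 49. sense(dir=south) ~> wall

;; 50. sense(dir=east) ~> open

;; 51. push(x=east) ~> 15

;; 52. move(dir=east) ~> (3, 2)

;; 53. sense(dir=south) ~> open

;; 54. push(x=south) ~> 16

;; 55. move(dir=south) ~> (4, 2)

;; 56. sense(dir=south) ~> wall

;; 57. pop() ~> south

;; 58. move(dir=north) ~> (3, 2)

;; 59. sense(dir=north) ~> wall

;; 60. pop() ~> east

;; 61. move(dir=west) ~> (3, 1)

;; 62. sense(dir=west) ~> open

;; 63. push(x=west) ~> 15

;; 64. move(dir=west) ~> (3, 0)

;; 65. sense(dir=south) ~> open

;; 66. push(x=south) ~> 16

;; 67. move(dir=south) ~> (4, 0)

;; 68. sense(dir=south) ~> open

;; 69. push(x=south) ~> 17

;; 70. move(dir=south) ~> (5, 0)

;; 71. sense(dir=south) ~> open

;; 72. push(x=south) ~> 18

;; 73. move(dir=south) ~> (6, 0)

;; 74. sense(dir=south) ~> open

;; 75. push(x=south) ~> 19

;; 76. move(dir=south) ~> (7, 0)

;; 77. sense(dir=south) ~> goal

;; 78. move(dir=south) ~> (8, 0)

Answer: (8, 0)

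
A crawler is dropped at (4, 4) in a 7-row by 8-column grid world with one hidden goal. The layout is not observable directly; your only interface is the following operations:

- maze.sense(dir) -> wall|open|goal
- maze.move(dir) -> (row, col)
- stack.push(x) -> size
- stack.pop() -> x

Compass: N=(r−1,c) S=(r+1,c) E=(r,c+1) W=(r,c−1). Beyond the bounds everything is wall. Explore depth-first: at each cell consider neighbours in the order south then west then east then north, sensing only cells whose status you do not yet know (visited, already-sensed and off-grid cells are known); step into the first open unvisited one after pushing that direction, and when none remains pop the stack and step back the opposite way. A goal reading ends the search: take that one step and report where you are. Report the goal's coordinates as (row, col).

>> maze.sense(south)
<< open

>> stack.push(south)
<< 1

>> maze.move(south)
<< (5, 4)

>> maze.sense(south)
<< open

>> stack.push(south)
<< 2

>> maze.move(south)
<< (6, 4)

>> maze.sense(west)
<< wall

>> maze.sense(east)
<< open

>> stack.push(east)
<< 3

>> maze.move(east)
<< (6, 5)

>> maze.sense(east)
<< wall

>> maze.sense(north)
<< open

>> stack.push(north)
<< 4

>> maze.move(north)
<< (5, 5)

>> maze.sense(east)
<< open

>> stack.push(east)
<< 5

>> maze.move(east)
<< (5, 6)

>> maze.sense(east)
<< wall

>> maze.sense(north)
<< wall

>> stack.pop()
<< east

>> maze.move(west)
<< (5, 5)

>> maze.sense(north)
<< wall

>> stack.pop()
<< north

>> maze.move(south)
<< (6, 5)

>> stack.pop()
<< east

>> maze.move(west)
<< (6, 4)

>> stack.pop()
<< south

>> maze.move(north)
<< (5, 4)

>> maze.sense(west)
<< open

>> stack.push(west)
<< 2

>> maze.move(west)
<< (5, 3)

>> maze.sense(west)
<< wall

>> maze.sense(north)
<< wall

>> stack.pop()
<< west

>> maze.move(east)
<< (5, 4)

>> stack.pop()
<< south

>> maze.move(north)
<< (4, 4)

>> maze.sense(north)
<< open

>> stack.push(north)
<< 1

>> maze.move(north)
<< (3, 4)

>> maze.sense(west)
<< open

>> stack.push(west)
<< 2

>> maze.move(west)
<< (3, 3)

>> maze.sense(west)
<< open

>> stack.push(west)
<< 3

>> maze.move(west)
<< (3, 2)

>> maze.sense(south)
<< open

>> stack.push(south)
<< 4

>> maze.move(south)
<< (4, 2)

>> maze.sense(west)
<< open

>> stack.push(west)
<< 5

>> maze.move(west)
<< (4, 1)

>> maze.sense(south)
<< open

>> stack.push(south)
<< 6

>> maze.move(south)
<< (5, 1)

>> maze.sense(south)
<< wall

>> maze.sense(west)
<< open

>> stack.push(west)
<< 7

>> maze.move(west)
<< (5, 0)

>> maze.sense(south)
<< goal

>> maze.move(south)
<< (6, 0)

Answer: (6, 0)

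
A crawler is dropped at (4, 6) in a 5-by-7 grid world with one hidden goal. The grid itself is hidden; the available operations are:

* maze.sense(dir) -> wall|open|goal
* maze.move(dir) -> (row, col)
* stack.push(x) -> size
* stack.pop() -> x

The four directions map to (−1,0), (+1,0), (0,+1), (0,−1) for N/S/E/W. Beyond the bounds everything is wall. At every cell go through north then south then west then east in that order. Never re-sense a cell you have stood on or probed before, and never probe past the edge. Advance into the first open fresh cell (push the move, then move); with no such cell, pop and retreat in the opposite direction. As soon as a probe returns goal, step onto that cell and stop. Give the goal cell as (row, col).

·→ sense(dir=north)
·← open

·→ push(x=north)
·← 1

·→ move(dir=north)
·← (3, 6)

·→ sense(dir=north)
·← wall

·→ sense(dir=west)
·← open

·→ push(x=west)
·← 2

·→ move(dir=west)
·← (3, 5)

·→ sense(dir=north)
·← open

·→ push(x=north)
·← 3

·→ move(dir=north)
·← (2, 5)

·→ sense(dir=north)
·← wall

·→ sense(dir=west)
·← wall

·→ pop()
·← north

·→ move(dir=south)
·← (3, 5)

·→ sense(dir=south)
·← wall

·→ sense(dir=west)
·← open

·→ push(x=west)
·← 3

·→ move(dir=west)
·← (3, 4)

·→ sense(dir=south)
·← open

·→ push(x=south)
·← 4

·→ move(dir=south)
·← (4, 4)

·→ sense(dir=west)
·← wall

·→ pop()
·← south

·→ move(dir=north)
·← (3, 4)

·→ sense(dir=west)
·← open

·→ push(x=west)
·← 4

·→ move(dir=west)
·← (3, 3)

·→ sense(dir=north)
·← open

·→ push(x=north)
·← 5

·→ move(dir=north)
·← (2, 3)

·→ sense(dir=north)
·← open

·→ push(x=north)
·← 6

·→ move(dir=north)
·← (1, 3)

·→ sense(dir=north)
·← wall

·→ sense(dir=west)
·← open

·→ push(x=west)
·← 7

·→ move(dir=west)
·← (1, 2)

·→ sense(dir=north)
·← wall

·→ sense(dir=south)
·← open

·→ push(x=south)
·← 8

·→ move(dir=south)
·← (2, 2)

·→ sense(dir=south)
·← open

·→ push(x=south)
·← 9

·→ move(dir=south)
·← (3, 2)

·→ sense(dir=south)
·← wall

·→ sense(dir=west)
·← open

·→ push(x=west)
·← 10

·→ move(dir=west)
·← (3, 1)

·→ sense(dir=north)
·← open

·→ push(x=north)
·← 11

·→ move(dir=north)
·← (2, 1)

·→ sense(dir=north)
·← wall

·→ sense(dir=west)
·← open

·→ push(x=west)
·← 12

·→ move(dir=west)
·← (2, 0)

·→ sense(dir=north)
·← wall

·→ sense(dir=south)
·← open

·→ push(x=south)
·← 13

·→ move(dir=south)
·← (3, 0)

·→ sense(dir=south)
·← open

·→ push(x=south)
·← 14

·→ move(dir=south)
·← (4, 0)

·→ sense(dir=east)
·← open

·→ push(x=east)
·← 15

·→ move(dir=east)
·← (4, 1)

·→ pop()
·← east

·→ move(dir=west)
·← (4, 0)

·→ pop()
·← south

·→ move(dir=north)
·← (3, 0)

·→ pop()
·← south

·→ move(dir=north)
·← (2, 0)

·→ pop()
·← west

·→ move(dir=east)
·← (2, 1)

·→ pop()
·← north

·→ move(dir=south)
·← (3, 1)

·→ pop()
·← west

·→ move(dir=east)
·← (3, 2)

·→ pop()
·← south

·→ move(dir=north)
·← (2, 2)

·→ pop()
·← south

·→ move(dir=north)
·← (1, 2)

·→ pop()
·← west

·→ move(dir=east)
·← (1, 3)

·→ sense(dir=east)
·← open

·→ push(x=east)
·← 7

·→ move(dir=east)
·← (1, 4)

·→ sense(dir=north)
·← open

·→ push(x=north)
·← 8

·→ move(dir=north)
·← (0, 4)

·→ sense(dir=east)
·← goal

·→ move(dir=east)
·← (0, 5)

Answer: (0, 5)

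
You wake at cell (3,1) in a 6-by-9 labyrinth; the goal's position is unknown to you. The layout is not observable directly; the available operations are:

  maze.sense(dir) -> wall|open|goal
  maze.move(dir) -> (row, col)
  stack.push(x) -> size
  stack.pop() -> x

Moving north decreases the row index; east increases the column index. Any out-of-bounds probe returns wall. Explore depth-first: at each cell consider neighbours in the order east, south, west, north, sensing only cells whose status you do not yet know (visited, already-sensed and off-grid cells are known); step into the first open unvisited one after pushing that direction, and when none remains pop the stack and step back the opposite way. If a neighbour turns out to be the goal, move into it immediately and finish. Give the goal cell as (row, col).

$ maze.sense dir→east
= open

$ stack.push x→east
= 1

$ maze.move dir→east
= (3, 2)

$ maze.sense dir→east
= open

$ stack.push x→east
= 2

$ maze.move dir→east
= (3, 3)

$ maze.sense dir→east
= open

$ stack.push x→east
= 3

$ maze.move dir→east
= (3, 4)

$ maze.sense dir→east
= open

$ stack.push x→east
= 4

$ maze.move dir→east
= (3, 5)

$ maze.sense dir→east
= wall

$ maze.sense dir→south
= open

$ stack.push x→south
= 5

$ maze.move dir→south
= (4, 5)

$ maze.sense dir→east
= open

$ stack.push x→east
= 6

$ maze.move dir→east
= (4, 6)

$ maze.sense dir→east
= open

$ stack.push x→east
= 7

$ maze.move dir→east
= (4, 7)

$ maze.sense dir→east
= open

$ stack.push x→east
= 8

$ maze.move dir→east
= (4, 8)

$ maze.sense dir→south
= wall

$ maze.sense dir→north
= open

$ stack.push x→north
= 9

$ maze.move dir→north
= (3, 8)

$ maze.sense dir→west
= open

$ stack.push x→west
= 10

$ maze.move dir→west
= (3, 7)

$ maze.sense dir→north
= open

$ stack.push x→north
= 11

$ maze.move dir→north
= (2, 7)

$ maze.sense dir→east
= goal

$ maze.move dir→east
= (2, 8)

Answer: (2, 8)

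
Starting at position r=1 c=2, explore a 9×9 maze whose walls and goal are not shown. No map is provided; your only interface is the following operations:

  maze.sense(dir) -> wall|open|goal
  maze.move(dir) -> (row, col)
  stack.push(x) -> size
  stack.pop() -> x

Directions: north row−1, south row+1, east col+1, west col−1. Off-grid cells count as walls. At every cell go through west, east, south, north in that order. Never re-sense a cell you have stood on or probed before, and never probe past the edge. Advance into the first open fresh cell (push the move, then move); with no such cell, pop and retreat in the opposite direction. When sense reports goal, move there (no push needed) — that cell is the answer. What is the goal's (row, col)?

Do: maze.sense[dir='west']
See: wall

Do: maze.sense[dir='east']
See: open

Do: stack.push[x='east']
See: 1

Do: maze.move[dir='east']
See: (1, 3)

Do: maze.sense[dir='east']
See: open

Do: stack.push[x='east']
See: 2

Do: maze.move[dir='east']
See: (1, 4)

Do: maze.sense[dir='east']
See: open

Do: stack.push[x='east']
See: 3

Do: maze.move[dir='east']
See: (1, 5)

Do: maze.sense[dir='east']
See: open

Do: stack.push[x='east']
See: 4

Do: maze.move[dir='east']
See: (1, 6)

Do: maze.sense[dir='east']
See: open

Do: stack.push[x='east']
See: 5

Do: maze.move[dir='east']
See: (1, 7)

Do: maze.sense[dir='east']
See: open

Do: stack.push[x='east']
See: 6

Do: maze.move[dir='east']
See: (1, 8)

Do: maze.sense[dir='south']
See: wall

Do: maze.sense[dir='north']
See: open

Do: stack.push[x='north']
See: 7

Do: maze.move[dir='north']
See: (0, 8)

Do: maze.sense[dir='west']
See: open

Do: stack.push[x='west']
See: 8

Do: maze.move[dir='west']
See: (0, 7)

Do: maze.sense[dir='west']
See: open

Do: stack.push[x='west']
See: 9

Do: maze.move[dir='west']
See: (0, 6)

Do: maze.sense[dir='west']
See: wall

Do: stack.pop[]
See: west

Do: maze.move[dir='east']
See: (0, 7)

Do: stack.pop[]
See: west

Do: maze.move[dir='east']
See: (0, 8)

Do: stack.pop[]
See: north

Do: maze.move[dir='south']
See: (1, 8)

Do: stack.pop[]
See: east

Do: maze.move[dir='west']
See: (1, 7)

Do: maze.sense[dir='south']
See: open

Do: stack.push[x='south']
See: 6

Do: maze.move[dir='south']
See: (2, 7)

Do: maze.sense[dir='west']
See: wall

Do: maze.sense[dir='south']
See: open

Do: stack.push[x='south']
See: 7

Do: maze.move[dir='south']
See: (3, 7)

Do: maze.sense[dir='west']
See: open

Do: stack.push[x='west']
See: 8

Do: maze.move[dir='west']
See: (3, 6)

Do: maze.sense[dir='west']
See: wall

Do: maze.sense[dir='south']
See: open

Do: stack.push[x='south']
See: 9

Do: maze.move[dir='south']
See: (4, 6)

Do: maze.sense[dir='west']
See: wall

Do: maze.sense[dir='east']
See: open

Do: stack.push[x='east']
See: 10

Do: maze.move[dir='east']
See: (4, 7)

Do: maze.sense[dir='east']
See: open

Do: stack.push[x='east']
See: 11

Do: maze.move[dir='east']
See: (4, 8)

Do: maze.sense[dir='south']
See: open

Do: stack.push[x='south']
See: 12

Do: maze.move[dir='south']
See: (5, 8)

Do: maze.sense[dir='west']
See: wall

Do: maze.sense[dir='south']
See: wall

Do: stack.pop[]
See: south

Do: maze.move[dir='north']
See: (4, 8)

Do: maze.sense[dir='north']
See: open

Do: stack.push[x='north']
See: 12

Do: maze.move[dir='north']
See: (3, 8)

Do: stack.pop[]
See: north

Do: maze.move[dir='south']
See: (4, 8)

Do: stack.pop[]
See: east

Do: maze.move[dir='west']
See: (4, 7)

Do: stack.pop[]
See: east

Do: maze.move[dir='west']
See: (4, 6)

Do: maze.sense[dir='south']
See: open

Do: stack.push[x='south']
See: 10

Do: maze.move[dir='south']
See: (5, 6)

Do: maze.sense[dir='west']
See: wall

Do: maze.sense[dir='south']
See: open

Do: stack.push[x='south']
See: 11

Do: maze.move[dir='south']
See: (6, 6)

Do: maze.sense[dir='west']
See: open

Do: stack.push[x='west']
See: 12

Do: maze.move[dir='west']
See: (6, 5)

Do: maze.sense[dir='west']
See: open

Do: stack.push[x='west']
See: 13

Do: maze.move[dir='west']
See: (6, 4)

Do: maze.sense[dir='west']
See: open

Do: stack.push[x='west']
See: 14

Do: maze.move[dir='west']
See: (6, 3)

Do: maze.sense[dir='west']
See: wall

Do: maze.sense[dir='south']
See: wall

Do: maze.sense[dir='north']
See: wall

Do: stack.pop[]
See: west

Do: maze.move[dir='east']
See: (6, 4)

Do: maze.sense[dir='south']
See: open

Do: stack.push[x='south']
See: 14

Do: maze.move[dir='south']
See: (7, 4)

Do: maze.sense[dir='east']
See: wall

Do: maze.sense[dir='south']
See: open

Do: stack.push[x='south']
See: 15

Do: maze.move[dir='south']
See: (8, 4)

Do: maze.sense[dir='west']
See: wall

Do: maze.sense[dir='east']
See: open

Do: stack.push[x='east']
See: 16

Do: maze.move[dir='east']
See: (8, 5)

Do: maze.sense[dir='east']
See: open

Do: stack.push[x='east']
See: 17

Do: maze.move[dir='east']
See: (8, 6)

Do: maze.sense[dir='east']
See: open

Do: stack.push[x='east']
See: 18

Do: maze.move[dir='east']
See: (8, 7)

Do: maze.sense[dir='east']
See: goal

Do: maze.move[dir='east']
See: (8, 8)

Answer: (8, 8)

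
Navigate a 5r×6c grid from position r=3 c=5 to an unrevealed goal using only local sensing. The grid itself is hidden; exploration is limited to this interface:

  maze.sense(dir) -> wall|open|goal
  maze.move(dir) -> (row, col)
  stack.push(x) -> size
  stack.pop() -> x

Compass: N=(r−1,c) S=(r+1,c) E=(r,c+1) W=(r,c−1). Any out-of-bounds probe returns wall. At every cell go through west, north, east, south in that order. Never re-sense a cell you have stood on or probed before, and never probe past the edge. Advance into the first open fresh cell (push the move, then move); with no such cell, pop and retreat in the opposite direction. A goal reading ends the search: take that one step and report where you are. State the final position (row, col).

Step: maze.sense[dir: west]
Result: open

Step: stack.push[x: west]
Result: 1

Step: maze.move[dir: west]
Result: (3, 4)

Step: maze.sense[dir: west]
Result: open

Step: stack.push[x: west]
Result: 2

Step: maze.move[dir: west]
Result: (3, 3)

Step: maze.sense[dir: west]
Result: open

Step: stack.push[x: west]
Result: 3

Step: maze.move[dir: west]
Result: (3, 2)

Step: maze.sense[dir: west]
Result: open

Step: stack.push[x: west]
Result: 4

Step: maze.move[dir: west]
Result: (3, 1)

Step: maze.sense[dir: west]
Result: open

Step: stack.push[x: west]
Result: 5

Step: maze.move[dir: west]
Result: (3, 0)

Step: maze.sense[dir: north]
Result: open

Step: stack.push[x: north]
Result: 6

Step: maze.move[dir: north]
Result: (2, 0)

Step: maze.sense[dir: north]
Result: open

Step: stack.push[x: north]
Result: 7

Step: maze.move[dir: north]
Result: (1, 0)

Step: maze.sense[dir: north]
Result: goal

Step: maze.move[dir: north]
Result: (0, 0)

Answer: (0, 0)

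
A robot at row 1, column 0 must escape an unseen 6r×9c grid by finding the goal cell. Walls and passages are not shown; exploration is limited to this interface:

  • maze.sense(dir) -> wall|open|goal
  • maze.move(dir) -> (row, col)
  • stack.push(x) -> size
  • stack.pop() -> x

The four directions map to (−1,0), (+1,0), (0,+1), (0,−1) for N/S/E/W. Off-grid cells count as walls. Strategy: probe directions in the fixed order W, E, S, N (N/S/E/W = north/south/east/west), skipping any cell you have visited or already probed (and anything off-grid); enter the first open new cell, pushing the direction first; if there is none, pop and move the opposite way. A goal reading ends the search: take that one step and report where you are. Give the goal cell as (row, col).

Act: maze.sense[dir='east']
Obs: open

Act: stack.push[x='east']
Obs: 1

Act: maze.move[dir='east']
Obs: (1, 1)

Act: maze.sense[dir='east']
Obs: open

Act: stack.push[x='east']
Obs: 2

Act: maze.move[dir='east']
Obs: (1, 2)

Act: maze.sense[dir='east']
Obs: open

Act: stack.push[x='east']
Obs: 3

Act: maze.move[dir='east']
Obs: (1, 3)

Act: maze.sense[dir='east']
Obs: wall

Act: maze.sense[dir='south']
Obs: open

Act: stack.push[x='south']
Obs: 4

Act: maze.move[dir='south']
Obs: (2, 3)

Act: maze.sense[dir='west']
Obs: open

Act: stack.push[x='west']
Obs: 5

Act: maze.move[dir='west']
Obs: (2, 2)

Act: maze.sense[dir='west']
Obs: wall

Act: maze.sense[dir='south']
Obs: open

Act: stack.push[x='south']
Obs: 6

Act: maze.move[dir='south']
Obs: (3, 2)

Act: maze.sense[dir='west']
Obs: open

Act: stack.push[x='west']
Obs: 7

Act: maze.move[dir='west']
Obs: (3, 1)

Act: maze.sense[dir='west']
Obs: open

Act: stack.push[x='west']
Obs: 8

Act: maze.move[dir='west']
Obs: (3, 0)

Act: maze.sense[dir='south']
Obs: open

Act: stack.push[x='south']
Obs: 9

Act: maze.move[dir='south']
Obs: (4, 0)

Act: maze.sense[dir='east']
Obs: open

Act: stack.push[x='east']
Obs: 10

Act: maze.move[dir='east']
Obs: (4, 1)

Act: maze.sense[dir='east']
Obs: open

Act: stack.push[x='east']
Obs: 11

Act: maze.move[dir='east']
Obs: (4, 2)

Act: maze.sense[dir='east']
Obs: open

Act: stack.push[x='east']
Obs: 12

Act: maze.move[dir='east']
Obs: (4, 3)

Act: maze.sense[dir='east']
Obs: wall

Act: maze.sense[dir='south']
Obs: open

Act: stack.push[x='south']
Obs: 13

Act: maze.move[dir='south']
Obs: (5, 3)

Act: maze.sense[dir='west']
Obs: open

Act: stack.push[x='west']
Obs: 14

Act: maze.move[dir='west']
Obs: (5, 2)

Act: maze.sense[dir='west']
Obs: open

Act: stack.push[x='west']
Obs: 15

Act: maze.move[dir='west']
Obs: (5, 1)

Act: maze.sense[dir='west']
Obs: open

Act: stack.push[x='west']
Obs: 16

Act: maze.move[dir='west']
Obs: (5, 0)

Act: stack.pop[]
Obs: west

Act: maze.move[dir='east']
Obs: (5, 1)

Act: stack.pop[]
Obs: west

Act: maze.move[dir='east']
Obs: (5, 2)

Act: stack.pop[]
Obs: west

Act: maze.move[dir='east']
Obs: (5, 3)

Act: maze.sense[dir='east']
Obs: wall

Act: stack.pop[]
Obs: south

Act: maze.move[dir='north']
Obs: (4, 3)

Act: maze.sense[dir='north']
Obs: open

Act: stack.push[x='north']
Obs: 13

Act: maze.move[dir='north']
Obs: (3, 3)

Act: maze.sense[dir='east']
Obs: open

Act: stack.push[x='east']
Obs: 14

Act: maze.move[dir='east']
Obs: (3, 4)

Act: maze.sense[dir='east']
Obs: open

Act: stack.push[x='east']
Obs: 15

Act: maze.move[dir='east']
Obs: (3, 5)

Act: maze.sense[dir='east']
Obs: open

Act: stack.push[x='east']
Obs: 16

Act: maze.move[dir='east']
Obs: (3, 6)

Act: maze.sense[dir='east']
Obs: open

Act: stack.push[x='east']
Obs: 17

Act: maze.move[dir='east']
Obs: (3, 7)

Act: maze.sense[dir='east']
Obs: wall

Act: maze.sense[dir='south']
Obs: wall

Act: maze.sense[dir='north']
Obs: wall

Act: stack.pop[]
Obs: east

Act: maze.move[dir='west']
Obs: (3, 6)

Act: maze.sense[dir='south']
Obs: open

Act: stack.push[x='south']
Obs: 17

Act: maze.move[dir='south']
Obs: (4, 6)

Act: maze.sense[dir='west']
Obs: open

Act: stack.push[x='west']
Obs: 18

Act: maze.move[dir='west']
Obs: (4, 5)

Act: maze.sense[dir='south']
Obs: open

Act: stack.push[x='south']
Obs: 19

Act: maze.move[dir='south']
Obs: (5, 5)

Act: maze.sense[dir='east']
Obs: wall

Act: stack.pop[]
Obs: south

Act: maze.move[dir='north']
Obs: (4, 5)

Act: stack.pop[]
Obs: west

Act: maze.move[dir='east']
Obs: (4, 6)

Act: stack.pop[]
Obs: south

Act: maze.move[dir='north']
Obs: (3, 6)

Act: maze.sense[dir='north']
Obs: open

Act: stack.push[x='north']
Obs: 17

Act: maze.move[dir='north']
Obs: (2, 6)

Act: maze.sense[dir='west']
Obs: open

Act: stack.push[x='west']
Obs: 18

Act: maze.move[dir='west']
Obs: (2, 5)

Act: maze.sense[dir='west']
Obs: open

Act: stack.push[x='west']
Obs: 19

Act: maze.move[dir='west']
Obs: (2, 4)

Act: stack.pop[]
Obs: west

Act: maze.move[dir='east']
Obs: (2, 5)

Act: maze.sense[dir='north']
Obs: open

Act: stack.push[x='north']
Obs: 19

Act: maze.move[dir='north']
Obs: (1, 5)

Act: maze.sense[dir='east']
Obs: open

Act: stack.push[x='east']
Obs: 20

Act: maze.move[dir='east']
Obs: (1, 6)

Act: maze.sense[dir='east']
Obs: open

Act: stack.push[x='east']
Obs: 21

Act: maze.move[dir='east']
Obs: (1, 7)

Act: maze.sense[dir='east']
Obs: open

Act: stack.push[x='east']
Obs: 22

Act: maze.move[dir='east']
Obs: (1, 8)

Act: maze.sense[dir='south']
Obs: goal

Act: maze.move[dir='south']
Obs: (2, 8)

Answer: (2, 8)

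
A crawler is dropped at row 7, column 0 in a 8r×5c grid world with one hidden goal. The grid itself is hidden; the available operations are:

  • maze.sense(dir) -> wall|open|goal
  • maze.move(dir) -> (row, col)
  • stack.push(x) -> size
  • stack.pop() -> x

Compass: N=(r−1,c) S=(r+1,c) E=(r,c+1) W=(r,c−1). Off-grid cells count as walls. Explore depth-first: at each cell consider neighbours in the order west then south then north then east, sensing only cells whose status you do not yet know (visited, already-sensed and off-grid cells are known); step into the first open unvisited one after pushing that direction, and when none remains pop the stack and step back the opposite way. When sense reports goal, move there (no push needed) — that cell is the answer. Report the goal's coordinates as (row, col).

Then sense on dir='north', and get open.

I call push on x='north', and see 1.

Using move on dir='north', and observe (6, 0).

Now I run sense on dir='north', and see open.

Now I run push on x='north', giving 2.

I try move on dir='north', : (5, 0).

I invoke sense on dir='north', → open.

Calling push on x='north', yielding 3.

Next I call move on dir='north', → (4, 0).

I run sense on dir='north', → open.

I call push on x='north', and observe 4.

I invoke move on dir='north', giving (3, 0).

I invoke sense on dir='north', and see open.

I call push on x='north', giving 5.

Invoking move on dir='north', and observe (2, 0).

Invoking sense on dir='north', which returns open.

Using push on x='north', and get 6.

I run move on dir='north', → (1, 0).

Then sense on dir='north', and observe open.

I call push on x='north', and observe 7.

Then move on dir='north', : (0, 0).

I use sense on dir='east', : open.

Using push on x='east', → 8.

I invoke move on dir='east', : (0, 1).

I try sense on dir='south', and see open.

Using push on x='south', — result: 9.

Now I run move on dir='south', → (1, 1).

Then sense on dir='south', which returns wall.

Next I call sense on dir='east', and get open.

I invoke push on x='east', giving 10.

I try move on dir='east', and get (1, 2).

I try sense on dir='south', which returns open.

Now I run push on x='south', giving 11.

Now I run move on dir='south', which returns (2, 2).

Calling sense on dir='south', and see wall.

I call sense on dir='east', giving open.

I try push on x='east', — result: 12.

Then move on dir='east', giving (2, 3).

Calling sense on dir='south', — result: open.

I try push on x='south', and get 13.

I call move on dir='south', → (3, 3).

I invoke sense on dir='south', and see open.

I run push on x='south', and observe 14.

I try move on dir='south', : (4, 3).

Calling sense on dir='west', → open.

I invoke push on x='west', and get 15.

I try move on dir='west', giving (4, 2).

Next I call sense on dir='west', and get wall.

Next I call sense on dir='south', giving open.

I try push on x='south', and get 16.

Invoking move on dir='south', and see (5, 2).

I invoke sense on dir='west', — result: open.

I try push on x='west', and observe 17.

I try move on dir='west', and observe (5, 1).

Now I run sense on dir='south', and get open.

I run push on x='south', giving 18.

I call move on dir='south', → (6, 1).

Then sense on dir='south', giving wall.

I invoke sense on dir='east', and get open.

I try push on x='east', yielding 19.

Now I run move on dir='east', and observe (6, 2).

I run sense on dir='south', which returns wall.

Then sense on dir='east', — result: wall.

I invoke pop, and observe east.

I use move on dir='west', giving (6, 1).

Now I run pop, and get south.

I run move on dir='north', and get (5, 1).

I call pop, and get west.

I call move on dir='east', and get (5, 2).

I use sense on dir='east', and see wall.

I call pop(), → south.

Calling move on dir='north', giving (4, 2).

Using pop(), — result: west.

I use move on dir='east', and observe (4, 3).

I try sense on dir='east', and observe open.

I call push on x='east', and observe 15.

I use move on dir='east', which returns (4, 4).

Invoking sense on dir='south', giving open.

I use push on x='south', — result: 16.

I try move on dir='south', and see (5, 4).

I use sense on dir='south', giving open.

Calling push on x='south', and see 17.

I run move on dir='south', yielding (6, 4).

I run sense on dir='south', and observe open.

I use push on x='south', : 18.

Then move on dir='south', → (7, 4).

Calling sense on dir='west', yielding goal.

Using move on dir='west', → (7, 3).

Answer: (7, 3)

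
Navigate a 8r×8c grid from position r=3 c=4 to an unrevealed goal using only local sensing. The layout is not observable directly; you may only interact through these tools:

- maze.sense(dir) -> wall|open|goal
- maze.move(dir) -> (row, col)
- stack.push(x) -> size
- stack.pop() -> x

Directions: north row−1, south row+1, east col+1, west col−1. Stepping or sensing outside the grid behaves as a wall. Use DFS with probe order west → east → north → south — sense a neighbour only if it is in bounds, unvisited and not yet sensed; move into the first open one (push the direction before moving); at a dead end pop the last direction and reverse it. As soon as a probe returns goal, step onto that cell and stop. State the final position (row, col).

Do: sense[dir: west]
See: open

Do: push[x: west]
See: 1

Do: move[dir: west]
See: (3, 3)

Do: sense[dir: west]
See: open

Do: push[x: west]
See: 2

Do: move[dir: west]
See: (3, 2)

Do: sense[dir: west]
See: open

Do: push[x: west]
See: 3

Do: move[dir: west]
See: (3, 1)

Do: sense[dir: west]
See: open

Do: push[x: west]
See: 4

Do: move[dir: west]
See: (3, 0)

Do: sense[dir: north]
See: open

Do: push[x: north]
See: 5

Do: move[dir: north]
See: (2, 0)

Do: sense[dir: east]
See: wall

Do: sense[dir: north]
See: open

Do: push[x: north]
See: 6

Do: move[dir: north]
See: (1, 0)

Do: sense[dir: east]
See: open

Do: push[x: east]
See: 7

Do: move[dir: east]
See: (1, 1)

Do: sense[dir: east]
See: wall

Do: sense[dir: north]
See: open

Do: push[x: north]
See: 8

Do: move[dir: north]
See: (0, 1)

Do: sense[dir: west]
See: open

Do: push[x: west]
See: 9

Do: move[dir: west]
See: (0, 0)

Do: pop[]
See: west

Do: move[dir: east]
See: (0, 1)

Do: sense[dir: east]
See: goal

Do: move[dir: east]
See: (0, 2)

Answer: (0, 2)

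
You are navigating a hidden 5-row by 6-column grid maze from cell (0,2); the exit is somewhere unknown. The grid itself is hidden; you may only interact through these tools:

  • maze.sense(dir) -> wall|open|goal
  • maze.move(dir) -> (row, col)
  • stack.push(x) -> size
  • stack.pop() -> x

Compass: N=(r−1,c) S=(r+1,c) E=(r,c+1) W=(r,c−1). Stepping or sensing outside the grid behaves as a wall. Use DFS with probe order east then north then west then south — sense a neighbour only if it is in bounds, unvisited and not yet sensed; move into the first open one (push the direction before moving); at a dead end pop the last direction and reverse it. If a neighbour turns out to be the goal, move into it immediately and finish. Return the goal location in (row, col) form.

>>> maze.sense dir→east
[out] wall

>>> maze.sense dir→west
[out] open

>>> stack.push x→west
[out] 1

>>> maze.move dir→west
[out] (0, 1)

>>> maze.sense dir→west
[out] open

>>> stack.push x→west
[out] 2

>>> maze.move dir→west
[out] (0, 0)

>>> maze.sense dir→south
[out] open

>>> stack.push x→south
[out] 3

>>> maze.move dir→south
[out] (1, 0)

>>> maze.sense dir→east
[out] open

>>> stack.push x→east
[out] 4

>>> maze.move dir→east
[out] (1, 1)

>>> maze.sense dir→east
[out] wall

>>> maze.sense dir→south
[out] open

>>> stack.push x→south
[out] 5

>>> maze.move dir→south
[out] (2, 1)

>>> maze.sense dir→east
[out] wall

>>> maze.sense dir→west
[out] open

>>> stack.push x→west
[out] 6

>>> maze.move dir→west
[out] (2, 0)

>>> maze.sense dir→south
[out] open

>>> stack.push x→south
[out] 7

>>> maze.move dir→south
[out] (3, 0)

>>> maze.sense dir→east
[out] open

>>> stack.push x→east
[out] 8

>>> maze.move dir→east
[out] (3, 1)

>>> maze.sense dir→east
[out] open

>>> stack.push x→east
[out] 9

>>> maze.move dir→east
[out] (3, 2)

>>> maze.sense dir→east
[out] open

>>> stack.push x→east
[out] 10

>>> maze.move dir→east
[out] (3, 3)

>>> maze.sense dir→east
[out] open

>>> stack.push x→east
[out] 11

>>> maze.move dir→east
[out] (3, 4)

>>> maze.sense dir→east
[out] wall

>>> maze.sense dir→north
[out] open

>>> stack.push x→north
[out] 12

>>> maze.move dir→north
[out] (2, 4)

>>> maze.sense dir→east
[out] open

>>> stack.push x→east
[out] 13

>>> maze.move dir→east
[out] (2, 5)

>>> maze.sense dir→north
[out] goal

>>> maze.move dir→north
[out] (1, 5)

Answer: (1, 5)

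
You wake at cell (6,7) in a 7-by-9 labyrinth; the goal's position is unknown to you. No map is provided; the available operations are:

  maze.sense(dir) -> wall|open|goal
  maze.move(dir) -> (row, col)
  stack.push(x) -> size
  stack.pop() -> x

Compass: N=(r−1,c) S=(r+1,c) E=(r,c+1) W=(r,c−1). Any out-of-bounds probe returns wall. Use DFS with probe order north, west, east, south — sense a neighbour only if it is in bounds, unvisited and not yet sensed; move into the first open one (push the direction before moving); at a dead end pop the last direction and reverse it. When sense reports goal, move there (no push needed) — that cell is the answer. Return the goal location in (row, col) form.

# maze.sense(north) -> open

# stack.push(north) -> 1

# maze.move(north) -> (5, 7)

# maze.sense(north) -> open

# stack.push(north) -> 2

# maze.move(north) -> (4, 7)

# maze.sense(north) -> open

# stack.push(north) -> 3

# maze.move(north) -> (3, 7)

# maze.sense(north) -> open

# stack.push(north) -> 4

# maze.move(north) -> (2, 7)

# maze.sense(north) -> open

# stack.push(north) -> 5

# maze.move(north) -> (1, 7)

# maze.sense(north) -> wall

# maze.sense(west) -> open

# stack.push(west) -> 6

# maze.move(west) -> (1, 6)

# maze.sense(north) -> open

# stack.push(north) -> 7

# maze.move(north) -> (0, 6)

# maze.sense(west) -> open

# stack.push(west) -> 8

# maze.move(west) -> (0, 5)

# maze.sense(west) -> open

# stack.push(west) -> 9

# maze.move(west) -> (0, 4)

# maze.sense(west) -> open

# stack.push(west) -> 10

# maze.move(west) -> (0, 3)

# maze.sense(west) -> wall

# maze.sense(south) -> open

# stack.push(south) -> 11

# maze.move(south) -> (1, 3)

# maze.sense(west) -> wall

# maze.sense(east) -> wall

# maze.sense(south) -> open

# stack.push(south) -> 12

# maze.move(south) -> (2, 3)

# maze.sense(west) -> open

# stack.push(west) -> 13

# maze.move(west) -> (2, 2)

# maze.sense(west) -> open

# stack.push(west) -> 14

# maze.move(west) -> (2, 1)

# maze.sense(north) -> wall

# maze.sense(west) -> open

# stack.push(west) -> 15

# maze.move(west) -> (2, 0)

# maze.sense(north) -> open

# stack.push(north) -> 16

# maze.move(north) -> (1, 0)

# maze.sense(north) -> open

# stack.push(north) -> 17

# maze.move(north) -> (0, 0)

# maze.sense(east) -> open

# stack.push(east) -> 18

# maze.move(east) -> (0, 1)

# stack.pop() -> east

# maze.move(west) -> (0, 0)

# stack.pop() -> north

# maze.move(south) -> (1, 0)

# stack.pop() -> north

# maze.move(south) -> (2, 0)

# maze.sense(south) -> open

# stack.push(south) -> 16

# maze.move(south) -> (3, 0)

# maze.sense(east) -> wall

# maze.sense(south) -> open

# stack.push(south) -> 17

# maze.move(south) -> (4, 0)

# maze.sense(east) -> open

# stack.push(east) -> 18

# maze.move(east) -> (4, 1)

# maze.sense(east) -> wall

# maze.sense(south) -> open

# stack.push(south) -> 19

# maze.move(south) -> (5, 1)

# maze.sense(west) -> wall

# maze.sense(east) -> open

# stack.push(east) -> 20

# maze.move(east) -> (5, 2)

# maze.sense(east) -> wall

# maze.sense(south) -> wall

# stack.pop() -> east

# maze.move(west) -> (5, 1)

# maze.sense(south) -> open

# stack.push(south) -> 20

# maze.move(south) -> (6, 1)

# maze.sense(west) -> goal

# maze.move(west) -> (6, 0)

Answer: (6, 0)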